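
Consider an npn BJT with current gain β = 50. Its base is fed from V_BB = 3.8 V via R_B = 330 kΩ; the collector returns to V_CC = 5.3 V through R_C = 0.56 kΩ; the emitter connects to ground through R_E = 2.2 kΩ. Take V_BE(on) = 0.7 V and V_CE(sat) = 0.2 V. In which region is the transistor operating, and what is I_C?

Assume active. Base-emitter loop: I_B = (V_BB − V_BE)/(R_B + (β+1)R_E) = (3.8 − 0.7)/(330 + 51×2.2) = 0.00701 mA.
I_C = β·I_B = 50×0.00701 = 0.351 mA.
V_CE = V_CC − I_C·R_C − I_E·R_E = 5.3 − 0.351×0.56 − 0.358×2.2 = 4.32 V > V_CE(sat), so the active-region assumption holds.

active; I_C ≈ 0.35 mA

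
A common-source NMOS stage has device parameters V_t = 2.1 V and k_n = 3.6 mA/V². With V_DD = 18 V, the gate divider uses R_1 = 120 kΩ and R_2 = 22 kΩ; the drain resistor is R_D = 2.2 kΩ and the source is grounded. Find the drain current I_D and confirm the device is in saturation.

I_D ≈ 0.85 mA

V_G = V_DD·R_2/(R_1+R_2) = 18×22/142 = 2.79 V. With the source grounded, V_GS = V_G = 2.79 V.
Assume saturation: I_D = (k_n/2)(V_GS − V_t)² = (3.6/2)×(2.79 − 2.1)² = 1.8×0.689² = 0.854 mA.
V_DS = V_DD − I_D·R_D = 18 − 0.854×2.2 = 16.1 V.
Saturation requires V_DS ≥ V_GS − V_t = 0.689 V; 16.1 ≥ 0.689 ✓.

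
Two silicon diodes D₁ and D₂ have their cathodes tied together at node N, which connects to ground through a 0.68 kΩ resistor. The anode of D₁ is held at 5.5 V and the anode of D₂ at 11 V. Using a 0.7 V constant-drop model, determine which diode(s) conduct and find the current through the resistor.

Only D₂ conducts; I_R ≈ 15 mA

Assume both conduct. Then node N would need to be at both 5.5−0.7 = 4.8 V and 11−0.7 = 10.3 V, which is impossible.
Assume only D₂ conducts: V_N = 11 − 0.7 = 10.3 V, so I_R = 10.3/0.68 = 15.1 mA.
Check D₁: its anode-to-cathode voltage is 5.5 − 10.3 = -4.8 V < 0.7 V, so it is off. The assumption is consistent.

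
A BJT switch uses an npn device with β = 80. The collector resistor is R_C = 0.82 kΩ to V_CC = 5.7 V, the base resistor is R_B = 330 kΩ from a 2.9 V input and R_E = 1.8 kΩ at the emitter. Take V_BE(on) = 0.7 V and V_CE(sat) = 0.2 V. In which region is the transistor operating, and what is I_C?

active; I_C ≈ 0.37 mA

Assume active. Base-emitter loop: I_B = (V_BB − V_BE)/(R_B + (β+1)R_E) = (2.9 − 0.7)/(330 + 81×1.8) = 0.00462 mA.
I_C = β·I_B = 80×0.00462 = 0.37 mA.
V_CE = V_CC − I_C·R_C − I_E·R_E = 5.7 − 0.37×0.82 − 0.375×1.8 = 4.72 V > V_CE(sat), so the active-region assumption holds.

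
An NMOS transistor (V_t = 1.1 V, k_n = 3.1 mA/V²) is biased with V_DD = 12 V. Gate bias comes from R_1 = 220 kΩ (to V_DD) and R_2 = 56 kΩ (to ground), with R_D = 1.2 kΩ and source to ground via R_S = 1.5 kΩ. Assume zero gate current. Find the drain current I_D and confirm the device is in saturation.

V_G = V_DD·R_2/(R_1+R_2) = 12×56/276 = 2.43 V.
Assume saturation: I_D = (k_n/2)(V_GS − V_t)² with V_GS = V_G − I_D·R_S = 2.43 − 1.5·I_D.
Substituting gives 3.49·I_D² − 7.21·I_D + 2.76 = 0, with roots I_D = 0.508 or 1.56 mA.
The root I_D = 1.56 mA gives V_GS = 0.0973 V ≤ V_t, so take I_D = 0.508 mA.
Then V_GS = 1.67 V and V_DS = V_DD − I_D(R_D+R_S) = 12 − 0.508×2.7 = 10.6 V.
Saturation requires V_DS ≥ V_GS − V_t = 0.573 V; 10.6 ≥ 0.573 ✓.

I_D ≈ 0.51 mA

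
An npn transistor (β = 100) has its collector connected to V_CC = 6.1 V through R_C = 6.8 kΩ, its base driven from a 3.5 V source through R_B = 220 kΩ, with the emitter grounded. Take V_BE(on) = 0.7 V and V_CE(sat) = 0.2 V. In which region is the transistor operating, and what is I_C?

saturation; I_C ≈ 0.87 mA

Assume active: I_B = (3.5 − 0.7)/220 = 0.0127 mA, giving I_C = β·I_B = 1.27 mA.
But then V_CE = 6.1 − 1.27×6.8 = -2.55 V < V_CE(sat) = 0.2 V — impossible in the active region.
So the transistor is saturated. With V_CE = 0.2 V, I_C = (V_CC − 0.2)/R_C = 5.9/6.8 = 0.868 mA.
Check: β·I_B = 1.27 mA > I_C = 0.868 mA, confirming saturation.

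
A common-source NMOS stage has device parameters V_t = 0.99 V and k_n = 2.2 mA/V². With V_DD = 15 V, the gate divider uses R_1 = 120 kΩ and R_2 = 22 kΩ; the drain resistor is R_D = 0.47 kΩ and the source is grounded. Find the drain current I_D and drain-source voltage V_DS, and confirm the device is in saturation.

I_D ≈ 2 mA, V_DS ≈ 14 V

V_G = V_DD·R_2/(R_1+R_2) = 15×22/142 = 2.32 V. With the source grounded, V_GS = V_G = 2.32 V.
Assume saturation: I_D = (k_n/2)(V_GS − V_t)² = (2.2/2)×(2.32 − 0.99)² = 1.1×1.33² = 1.96 mA.
V_DS = V_DD − I_D·R_D = 15 − 1.96×0.47 = 14.1 V.
Saturation requires V_DS ≥ V_GS − V_t = 1.33 V; 14.1 ≥ 1.33 ✓.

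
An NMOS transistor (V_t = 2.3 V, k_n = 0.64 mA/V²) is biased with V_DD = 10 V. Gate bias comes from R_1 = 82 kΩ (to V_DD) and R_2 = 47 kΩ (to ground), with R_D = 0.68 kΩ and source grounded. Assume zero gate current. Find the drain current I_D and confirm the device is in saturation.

I_D ≈ 0.58 mA

V_G = V_DD·R_2/(R_1+R_2) = 10×47/129 = 3.64 V. With the source grounded, V_GS = V_G = 3.64 V.
Assume saturation: I_D = (k_n/2)(V_GS − V_t)² = (0.64/2)×(3.64 − 2.3)² = 0.32×1.34² = 0.578 mA.
V_DS = V_DD − I_D·R_D = 10 − 0.578×0.68 = 9.61 V.
Saturation requires V_DS ≥ V_GS − V_t = 1.34 V; 9.61 ≥ 1.34 ✓.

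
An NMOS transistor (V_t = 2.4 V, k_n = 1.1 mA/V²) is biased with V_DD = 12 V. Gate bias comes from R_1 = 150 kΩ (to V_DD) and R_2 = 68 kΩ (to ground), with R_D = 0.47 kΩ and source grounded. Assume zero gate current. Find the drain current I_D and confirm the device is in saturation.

V_G = V_DD·R_2/(R_1+R_2) = 12×68/218 = 3.74 V. With the source grounded, V_GS = V_G = 3.74 V.
Assume saturation: I_D = (k_n/2)(V_GS − V_t)² = (1.1/2)×(3.74 − 2.4)² = 0.55×1.34² = 0.992 mA.
V_DS = V_DD − I_D·R_D = 12 − 0.992×0.47 = 11.5 V.
Saturation requires V_DS ≥ V_GS − V_t = 1.34 V; 11.5 ≥ 1.34 ✓.

I_D ≈ 0.99 mA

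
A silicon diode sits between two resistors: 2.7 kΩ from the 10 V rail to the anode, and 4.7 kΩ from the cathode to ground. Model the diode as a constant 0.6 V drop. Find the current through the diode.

I ≈ 1.3 mA

The two resistors are in series with the diode, so KVL gives 10 = I·2.7 + 0.6 + I·4.7.
I = (10 − 0.6) / (2.7 + 4.7) kΩ = 9.4 / 7.4 = 1.27 mA.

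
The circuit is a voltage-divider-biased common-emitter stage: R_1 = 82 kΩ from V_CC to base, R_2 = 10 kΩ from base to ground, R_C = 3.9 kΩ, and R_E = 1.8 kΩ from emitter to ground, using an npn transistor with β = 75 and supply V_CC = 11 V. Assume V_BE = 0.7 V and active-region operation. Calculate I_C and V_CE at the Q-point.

Thevenize the base divider: V_Th = V_CC·R_2/(R_1+R_2) = 11×10/92 = 1.2 V, R_Th = R_1‖R_2 = 8.91 kΩ.
Base-emitter loop: V_Th = I_B·R_Th + V_BE + (β+1)I_B·R_E, so I_B = (1.2 − 0.7) / (8.91 + 76×1.8) = 0.0034 mA.
I_C = β·I_B = 75×0.0034 = 0.255 mA, and I_E = (β+1)I_B = 0.259 mA.
V_CE = V_CC − I_C·R_C − I_E·R_E = 11 − 0.255×3.9 − 0.259×1.8 = 9.54 V.
V_CE = 9.54 V > 0.2 V confirms active-region operation.

I_C ≈ 0.26 mA, V_CE ≈ 9.5 V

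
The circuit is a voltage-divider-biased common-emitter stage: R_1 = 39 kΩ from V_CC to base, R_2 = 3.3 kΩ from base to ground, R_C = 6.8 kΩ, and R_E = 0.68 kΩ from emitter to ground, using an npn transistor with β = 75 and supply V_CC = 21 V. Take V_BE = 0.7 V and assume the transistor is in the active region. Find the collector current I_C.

I_C ≈ 1.3 mA

Thevenize the base divider: V_Th = V_CC·R_2/(R_1+R_2) = 21×3.3/42.3 = 1.64 V, R_Th = R_1‖R_2 = 3.04 kΩ.
Base-emitter loop: V_Th = I_B·R_Th + V_BE + (β+1)I_B·R_E, so I_B = (1.64 − 0.7) / (3.04 + 76×0.68) = 0.0171 mA.
I_C = β·I_B = 75×0.0171 = 1.29 mA, and I_E = (β+1)I_B = 1.3 mA.
V_CE = V_CC − I_C·R_C − I_E·R_E = 21 − 1.29×6.8 − 1.3×0.68 = 11.4 V.
V_CE = 11.4 V > 0.2 V confirms active-region operation.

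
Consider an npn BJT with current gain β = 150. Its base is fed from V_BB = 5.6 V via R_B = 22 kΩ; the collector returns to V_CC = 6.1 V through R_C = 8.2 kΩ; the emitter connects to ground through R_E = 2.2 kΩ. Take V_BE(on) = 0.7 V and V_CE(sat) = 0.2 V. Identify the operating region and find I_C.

Assume active: I_B = (5.6 − 0.7)/(22 + 151×2.2) = 0.0138 mA, I_C = β·I_B = 2.08 mA.
Then V_CE = 6.1 − 2.08×8.2 − 2.09×2.2 = -15.5 V < 0.2 V — the active assumption fails.
Re-solve with V_CE = 0.2 V. KCL at the emitter: V_E/R_E = (V_BB−0.7−V_E)/R_B + (V_CC−0.2−V_E)/R_C, giving V_E = 1.51 V.
I_C = (V_CC − 0.2 − V_E)/R_C = (5.9 − 1.51)/8.2 = 0.535 mA.
Check: I_B = (4.9 − 1.51)/22 = 0.154 mA, and β·I_B = 23.1 mA > I_C, confirming saturation.

saturation; I_C ≈ 0.53 mA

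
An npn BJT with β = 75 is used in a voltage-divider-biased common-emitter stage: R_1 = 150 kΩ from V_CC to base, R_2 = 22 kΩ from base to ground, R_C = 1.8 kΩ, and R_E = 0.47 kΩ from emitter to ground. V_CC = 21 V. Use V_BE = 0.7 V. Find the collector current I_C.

I_C ≈ 2.7 mA

Thevenize the base divider: V_Th = V_CC·R_2/(R_1+R_2) = 21×22/172 = 2.69 V, R_Th = R_1‖R_2 = 19.2 kΩ.
Base-emitter loop: V_Th = I_B·R_Th + V_BE + (β+1)I_B·R_E, so I_B = (2.69 − 0.7) / (19.2 + 76×0.47) = 0.0362 mA.
I_C = β·I_B = 75×0.0362 = 2.71 mA, and I_E = (β+1)I_B = 2.75 mA.
V_CE = V_CC − I_C·R_C − I_E·R_E = 21 − 2.71×1.8 − 2.75×0.47 = 14.8 V.
V_CE = 14.8 V > 0.2 V confirms active-region operation.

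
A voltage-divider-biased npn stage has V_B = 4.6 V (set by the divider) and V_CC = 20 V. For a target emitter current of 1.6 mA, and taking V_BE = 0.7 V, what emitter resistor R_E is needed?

V_E = V_B − V_BE = 4.6 − 0.7 = 3.9 V.
R_E = V_E / I_E = 3.9 / 1.6 = 2.44 kΩ.

R_E ≈ 2.4 kΩ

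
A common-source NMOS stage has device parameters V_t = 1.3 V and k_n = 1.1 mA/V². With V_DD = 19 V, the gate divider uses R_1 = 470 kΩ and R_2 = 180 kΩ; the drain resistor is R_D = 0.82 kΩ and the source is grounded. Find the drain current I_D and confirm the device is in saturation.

V_G = V_DD·R_2/(R_1+R_2) = 19×180/650 = 5.26 V. With the source grounded, V_GS = V_G = 5.26 V.
Assume saturation: I_D = (k_n/2)(V_GS − V_t)² = (1.1/2)×(5.26 − 1.3)² = 0.55×3.96² = 8.63 mA.
V_DS = V_DD − I_D·R_D = 19 − 8.63×0.82 = 11.9 V.
Saturation requires V_DS ≥ V_GS − V_t = 3.96 V; 11.9 ≥ 3.96 ✓.

I_D ≈ 8.6 mA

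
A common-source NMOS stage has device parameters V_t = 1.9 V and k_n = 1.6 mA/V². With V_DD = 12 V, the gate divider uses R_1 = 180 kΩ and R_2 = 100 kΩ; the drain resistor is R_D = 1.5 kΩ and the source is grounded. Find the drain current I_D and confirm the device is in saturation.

I_D ≈ 4.6 mA

V_G = V_DD·R_2/(R_1+R_2) = 12×100/280 = 4.29 V. With the source grounded, V_GS = V_G = 4.29 V.
Assume saturation: I_D = (k_n/2)(V_GS − V_t)² = (1.6/2)×(4.29 − 1.9)² = 0.8×2.39² = 4.55 mA.
V_DS = V_DD − I_D·R_D = 12 − 4.55×1.5 = 5.17 V.
Saturation requires V_DS ≥ V_GS − V_t = 2.39 V; 5.17 ≥ 2.39 ✓.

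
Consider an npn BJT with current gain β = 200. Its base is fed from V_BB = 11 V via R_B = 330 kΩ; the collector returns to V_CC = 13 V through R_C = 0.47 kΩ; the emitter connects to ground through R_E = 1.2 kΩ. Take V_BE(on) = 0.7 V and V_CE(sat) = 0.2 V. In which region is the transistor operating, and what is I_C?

Assume active. Base-emitter loop: I_B = (V_BB − V_BE)/(R_B + (β+1)R_E) = (11 − 0.7)/(330 + 201×1.2) = 0.018 mA.
I_C = β·I_B = 200×0.018 = 3.61 mA.
V_CE = V_CC − I_C·R_C − I_E·R_E = 13 − 3.61×0.47 − 3.62×1.2 = 6.96 V > V_CE(sat), so the active-region assumption holds.

active; I_C ≈ 3.6 mA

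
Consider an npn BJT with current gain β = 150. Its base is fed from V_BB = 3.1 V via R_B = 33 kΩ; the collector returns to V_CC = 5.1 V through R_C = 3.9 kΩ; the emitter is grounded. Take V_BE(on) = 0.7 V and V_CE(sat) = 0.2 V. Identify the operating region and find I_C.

saturation; I_C ≈ 1.3 mA

Assume active: I_B = (3.1 − 0.7)/33 = 0.0727 mA, giving I_C = β·I_B = 10.9 mA.
But then V_CE = 5.1 − 10.9×3.9 = -37.4 V < V_CE(sat) = 0.2 V — impossible in the active region.
So the transistor is saturated. With V_CE = 0.2 V, I_C = (V_CC − 0.2)/R_C = 4.9/3.9 = 1.26 mA.
Check: β·I_B = 10.9 mA > I_C = 1.26 mA, confirming saturation.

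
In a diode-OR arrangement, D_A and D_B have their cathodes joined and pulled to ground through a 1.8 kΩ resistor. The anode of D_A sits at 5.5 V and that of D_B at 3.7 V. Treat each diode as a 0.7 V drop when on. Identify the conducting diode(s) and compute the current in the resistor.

Only D_A conducts; I_R ≈ 2.7 mA

Assume both conduct. Then node N would need to be at both 5.5−0.7 = 4.8 V and 3.7−0.7 = 3 V, which is impossible.
Assume only D_A conducts: V_N = 5.5 − 0.7 = 4.8 V, so I_R = 4.8/1.8 = 2.67 mA.
Check D_B: its anode-to-cathode voltage is 3.7 − 4.8 = -1.1 V < 0.7 V, so it is off. The assumption is consistent.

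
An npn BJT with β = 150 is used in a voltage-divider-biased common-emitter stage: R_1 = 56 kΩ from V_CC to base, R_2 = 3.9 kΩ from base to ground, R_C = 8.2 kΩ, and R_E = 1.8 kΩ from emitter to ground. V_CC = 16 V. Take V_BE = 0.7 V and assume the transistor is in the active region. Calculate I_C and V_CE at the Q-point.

I_C ≈ 0.19 mA, V_CE ≈ 14 V

Thevenize the base divider: V_Th = V_CC·R_2/(R_1+R_2) = 16×3.9/59.9 = 1.04 V, R_Th = R_1‖R_2 = 3.65 kΩ.
Base-emitter loop: V_Th = I_B·R_Th + V_BE + (β+1)I_B·R_E, so I_B = (1.04 − 0.7) / (3.65 + 151×1.8) = 0.00124 mA.
I_C = β·I_B = 150×0.00124 = 0.186 mA, and I_E = (β+1)I_B = 0.187 mA.
V_CE = V_CC − I_C·R_C − I_E·R_E = 16 − 0.186×8.2 − 0.187×1.8 = 14.1 V.
V_CE = 14.1 V > 0.2 V confirms active-region operation.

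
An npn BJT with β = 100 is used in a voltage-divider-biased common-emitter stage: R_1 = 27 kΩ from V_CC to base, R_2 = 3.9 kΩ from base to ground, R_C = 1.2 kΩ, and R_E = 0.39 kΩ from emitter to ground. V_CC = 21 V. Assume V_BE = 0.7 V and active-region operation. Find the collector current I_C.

I_C ≈ 4.6 mA

Thevenize the base divider: V_Th = V_CC·R_2/(R_1+R_2) = 21×3.9/30.9 = 2.65 V, R_Th = R_1‖R_2 = 3.41 kΩ.
Base-emitter loop: V_Th = I_B·R_Th + V_BE + (β+1)I_B·R_E, so I_B = (2.65 − 0.7) / (3.41 + 101×0.39) = 0.0456 mA.
I_C = β·I_B = 100×0.0456 = 4.56 mA, and I_E = (β+1)I_B = 4.6 mA.
V_CE = V_CC − I_C·R_C − I_E·R_E = 21 − 4.56×1.2 − 4.6×0.39 = 13.7 V.
V_CE = 13.7 V > 0.2 V confirms active-region operation.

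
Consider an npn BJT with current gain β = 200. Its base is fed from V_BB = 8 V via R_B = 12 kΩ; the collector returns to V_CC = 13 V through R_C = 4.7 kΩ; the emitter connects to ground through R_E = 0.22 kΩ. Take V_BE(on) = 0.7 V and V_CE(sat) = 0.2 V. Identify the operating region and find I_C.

saturation; I_C ≈ 2.6 mA

Assume active: I_B = (8 − 0.7)/(12 + 201×0.22) = 0.13 mA, I_C = β·I_B = 26 mA.
Then V_CE = 13 − 26×4.7 − 26.1×0.22 = -115 V < 0.2 V — the active assumption fails.
Re-solve with V_CE = 0.2 V. KCL at the emitter: V_E/R_E = (V_BB−0.7−V_E)/R_B + (V_CC−0.2−V_E)/R_C, giving V_E = 0.688 V.
I_C = (V_CC − 0.2 − V_E)/R_C = (12.8 − 0.688)/4.7 = 2.58 mA.
Check: I_B = (7.3 − 0.688)/12 = 0.551 mA, and β·I_B = 110 mA > I_C, confirming saturation.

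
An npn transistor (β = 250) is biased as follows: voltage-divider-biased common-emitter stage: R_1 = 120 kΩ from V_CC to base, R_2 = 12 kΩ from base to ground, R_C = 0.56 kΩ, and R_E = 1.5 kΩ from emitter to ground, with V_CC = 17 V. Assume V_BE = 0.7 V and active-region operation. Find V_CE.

V_CE ≈ 16 V

Thevenize the base divider: V_Th = V_CC·R_2/(R_1+R_2) = 17×12/132 = 1.55 V, R_Th = R_1‖R_2 = 10.9 kΩ.
Base-emitter loop: V_Th = I_B·R_Th + V_BE + (β+1)I_B·R_E, so I_B = (1.55 − 0.7) / (10.9 + 251×1.5) = 0.00218 mA.
I_C = β·I_B = 250×0.00218 = 0.546 mA, and I_E = (β+1)I_B = 0.548 mA.
V_CE = V_CC − I_C·R_C − I_E·R_E = 17 − 0.546×0.56 − 0.548×1.5 = 15.9 V.
V_CE = 15.9 V > 0.2 V confirms active-region operation.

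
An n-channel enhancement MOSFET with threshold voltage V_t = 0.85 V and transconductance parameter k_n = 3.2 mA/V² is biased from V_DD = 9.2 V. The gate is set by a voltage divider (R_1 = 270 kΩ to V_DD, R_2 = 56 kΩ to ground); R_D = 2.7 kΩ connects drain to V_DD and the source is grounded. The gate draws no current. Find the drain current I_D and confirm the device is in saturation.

I_D ≈ 0.85 mA

V_G = V_DD·R_2/(R_1+R_2) = 9.2×56/326 = 1.58 V. With the source grounded, V_GS = V_G = 1.58 V.
Assume saturation: I_D = (k_n/2)(V_GS − V_t)² = (3.2/2)×(1.58 − 0.85)² = 1.6×0.73² = 0.854 mA.
V_DS = V_DD − I_D·R_D = 9.2 − 0.854×2.7 = 6.9 V.
Saturation requires V_DS ≥ V_GS − V_t = 0.73 V; 6.9 ≥ 0.73 ✓.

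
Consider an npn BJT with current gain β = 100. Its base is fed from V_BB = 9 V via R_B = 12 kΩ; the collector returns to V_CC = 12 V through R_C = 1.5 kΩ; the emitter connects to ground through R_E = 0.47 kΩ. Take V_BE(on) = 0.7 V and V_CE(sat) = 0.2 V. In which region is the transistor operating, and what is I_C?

saturation; I_C ≈ 5.9 mA

Assume active: I_B = (9 − 0.7)/(12 + 101×0.47) = 0.14 mA, I_C = β·I_B = 14 mA.
Then V_CE = 12 − 14×1.5 − 14.1×0.47 = -15.6 V < 0.2 V — the active assumption fails.
Re-solve with V_CE = 0.2 V. KCL at the emitter: V_E/R_E = (V_BB−0.7−V_E)/R_B + (V_CC−0.2−V_E)/R_C, giving V_E = 2.97 V.
I_C = (V_CC − 0.2 − V_E)/R_C = (11.8 − 2.97)/1.5 = 5.88 mA.
Check: I_B = (8.3 − 2.97)/12 = 0.444 mA, and β·I_B = 44.4 mA > I_C, confirming saturation.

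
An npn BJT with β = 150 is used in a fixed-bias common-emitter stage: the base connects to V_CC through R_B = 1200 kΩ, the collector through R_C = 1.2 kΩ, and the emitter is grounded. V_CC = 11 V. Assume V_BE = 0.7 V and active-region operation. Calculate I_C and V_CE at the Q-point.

Base loop: V_CC = I_B·R_B + V_BE, so I_B = (11 − 0.7)/1200 kΩ = 0.00858 mA.
In the active region I_C = β·I_B = 150 × 0.00858 = 1.29 mA.
Collector loop: V_CE = V_CC − I_C·R_C = 11 − 1.29×1.2 = 9.46 V.
Since V_CE = 9.46 V > V_CE(sat) ≈ 0.2 V, the transistor is in the active region as assumed.

I_C ≈ 1.3 mA, V_CE ≈ 9.5 V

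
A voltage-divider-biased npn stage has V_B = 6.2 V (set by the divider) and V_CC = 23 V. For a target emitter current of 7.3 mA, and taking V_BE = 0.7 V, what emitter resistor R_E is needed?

R_E ≈ 0.75 kΩ

V_E = V_B − V_BE = 6.2 − 0.7 = 5.5 V.
R_E = V_E / I_E = 5.5 / 7.3 = 0.753 kΩ.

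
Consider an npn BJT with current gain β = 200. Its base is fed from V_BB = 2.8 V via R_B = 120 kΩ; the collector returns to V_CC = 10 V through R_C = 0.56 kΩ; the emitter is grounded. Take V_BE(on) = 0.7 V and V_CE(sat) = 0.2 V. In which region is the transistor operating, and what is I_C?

Assume active. Base-emitter loop: I_B = (V_BB − V_BE)/R_B = (2.8 − 0.7)/120 = 0.0175 mA.
I_C = β·I_B = 200×0.0175 = 3.5 mA.
V_CE = V_CC − I_C·R_C = 10 − 3.5×0.56 = 8.04 V > V_CE(sat), so the active-region assumption holds.

active; I_C ≈ 3.5 mA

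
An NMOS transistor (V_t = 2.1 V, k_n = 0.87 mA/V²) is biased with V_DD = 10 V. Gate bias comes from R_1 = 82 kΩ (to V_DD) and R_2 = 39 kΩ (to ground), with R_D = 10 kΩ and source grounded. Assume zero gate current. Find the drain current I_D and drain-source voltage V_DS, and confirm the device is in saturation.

V_G = V_DD·R_2/(R_1+R_2) = 10×39/121 = 3.22 V. With the source grounded, V_GS = V_G = 3.22 V.
Assume saturation: I_D = (k_n/2)(V_GS − V_t)² = (0.87/2)×(3.22 − 2.1)² = 0.435×1.12² = 0.549 mA.
V_DS = V_DD − I_D·R_D = 10 − 0.549×10 = 4.51 V.
Saturation requires V_DS ≥ V_GS − V_t = 1.12 V; 4.51 ≥ 1.12 ✓.

I_D ≈ 0.55 mA, V_DS ≈ 4.5 V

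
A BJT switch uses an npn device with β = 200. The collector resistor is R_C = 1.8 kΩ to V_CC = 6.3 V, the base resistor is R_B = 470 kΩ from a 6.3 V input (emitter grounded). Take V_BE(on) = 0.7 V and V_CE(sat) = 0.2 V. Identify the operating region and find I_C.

Assume active. Base-emitter loop: I_B = (V_BB − V_BE)/R_B = (6.3 − 0.7)/470 = 0.0119 mA.
I_C = β·I_B = 200×0.0119 = 2.38 mA.
V_CE = V_CC − I_C·R_C = 6.3 − 2.38×1.8 = 2.01 V > V_CE(sat), so the active-region assumption holds.

active; I_C ≈ 2.4 mA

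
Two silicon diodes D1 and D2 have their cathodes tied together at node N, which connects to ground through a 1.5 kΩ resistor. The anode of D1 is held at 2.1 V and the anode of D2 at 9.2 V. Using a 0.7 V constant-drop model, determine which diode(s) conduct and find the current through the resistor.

Only D2 conducts; I_R ≈ 5.7 mA

Assume both conduct. Then node N would need to be at both 2.1−0.7 = 1.4 V and 9.2−0.7 = 8.5 V, which is impossible.
Assume only D2 conducts: V_N = 9.2 − 0.7 = 8.5 V, so I_R = 8.5/1.5 = 5.67 mA.
Check D1: its anode-to-cathode voltage is 2.1 − 8.5 = -6.4 V < 0.7 V, so it is off. The assumption is consistent.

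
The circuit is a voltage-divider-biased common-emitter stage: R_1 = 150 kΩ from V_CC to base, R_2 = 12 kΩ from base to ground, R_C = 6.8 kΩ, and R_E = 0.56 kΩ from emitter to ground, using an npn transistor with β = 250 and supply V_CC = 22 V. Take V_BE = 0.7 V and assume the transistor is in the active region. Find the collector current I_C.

Thevenize the base divider: V_Th = V_CC·R_2/(R_1+R_2) = 22×12/162 = 1.63 V, R_Th = R_1‖R_2 = 11.1 kΩ.
Base-emitter loop: V_Th = I_B·R_Th + V_BE + (β+1)I_B·R_E, so I_B = (1.63 − 0.7) / (11.1 + 251×0.56) = 0.00613 mA.
I_C = β·I_B = 250×0.00613 = 1.53 mA, and I_E = (β+1)I_B = 1.54 mA.
V_CE = V_CC − I_C·R_C − I_E·R_E = 22 − 1.53×6.8 − 1.54×0.56 = 10.7 V.
V_CE = 10.7 V > 0.2 V confirms active-region operation.

I_C ≈ 1.5 mA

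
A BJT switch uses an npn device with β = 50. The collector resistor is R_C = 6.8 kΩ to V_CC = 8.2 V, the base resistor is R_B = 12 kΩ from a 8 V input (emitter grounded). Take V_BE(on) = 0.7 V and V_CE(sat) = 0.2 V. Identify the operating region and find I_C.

saturation; I_C ≈ 1.2 mA

Assume active: I_B = (8 − 0.7)/12 = 0.608 mA, giving I_C = β·I_B = 30.4 mA.
But then V_CE = 8.2 − 30.4×6.8 = -199 V < V_CE(sat) = 0.2 V — impossible in the active region.
So the transistor is saturated. With V_CE = 0.2 V, I_C = (V_CC − 0.2)/R_C = 8/6.8 = 1.18 mA.
Check: β·I_B = 30.4 mA > I_C = 1.18 mA, confirming saturation.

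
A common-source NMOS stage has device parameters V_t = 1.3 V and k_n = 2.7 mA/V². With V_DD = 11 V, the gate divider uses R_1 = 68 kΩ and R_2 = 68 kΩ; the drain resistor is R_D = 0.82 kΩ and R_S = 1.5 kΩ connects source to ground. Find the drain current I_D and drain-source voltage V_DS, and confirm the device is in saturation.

V_G = V_DD·R_2/(R_1+R_2) = 11×68/136 = 5.5 V.
Assume saturation: I_D = (k_n/2)(V_GS − V_t)² with V_GS = V_G − I_D·R_S = 5.5 − 1.5·I_D.
Substituting gives 3.04·I_D² − 18·I_D + 23.8 = 0, with roots I_D = 1.99 or 3.94 mA.
The root I_D = 3.94 mA gives V_GS = -0.408 V ≤ V_t, so take I_D = 1.99 mA.
Then V_GS = 2.51 V and V_DS = V_DD − I_D(R_D+R_S) = 11 − 1.99×2.32 = 6.38 V.
Saturation requires V_DS ≥ V_GS − V_t = 1.21 V; 6.38 ≥ 1.21 ✓.

I_D ≈ 2 mA, V_DS ≈ 6.4 V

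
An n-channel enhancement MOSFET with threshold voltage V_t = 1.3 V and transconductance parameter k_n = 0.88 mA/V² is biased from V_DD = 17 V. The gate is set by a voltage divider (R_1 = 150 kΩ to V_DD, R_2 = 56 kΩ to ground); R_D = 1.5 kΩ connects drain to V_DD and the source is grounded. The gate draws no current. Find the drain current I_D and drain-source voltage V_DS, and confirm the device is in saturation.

I_D ≈ 4.9 mA, V_DS ≈ 9.7 V

V_G = V_DD·R_2/(R_1+R_2) = 17×56/206 = 4.62 V. With the source grounded, V_GS = V_G = 4.62 V.
Assume saturation: I_D = (k_n/2)(V_GS − V_t)² = (0.88/2)×(4.62 − 1.3)² = 0.44×3.32² = 4.85 mA.
V_DS = V_DD − I_D·R_D = 17 − 4.85×1.5 = 9.72 V.
Saturation requires V_DS ≥ V_GS − V_t = 3.32 V; 9.72 ≥ 3.32 ✓.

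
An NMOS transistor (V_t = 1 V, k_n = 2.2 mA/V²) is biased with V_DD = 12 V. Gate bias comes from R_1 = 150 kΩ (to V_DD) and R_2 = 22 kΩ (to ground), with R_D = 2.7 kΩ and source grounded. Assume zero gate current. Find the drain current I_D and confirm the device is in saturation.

V_G = V_DD·R_2/(R_1+R_2) = 12×22/172 = 1.53 V. With the source grounded, V_GS = V_G = 1.53 V.
Assume saturation: I_D = (k_n/2)(V_GS − V_t)² = (2.2/2)×(1.53 − 1)² = 1.1×0.535² = 0.315 mA.
V_DS = V_DD − I_D·R_D = 12 − 0.315×2.7 = 11.2 V.
Saturation requires V_DS ≥ V_GS − V_t = 0.535 V; 11.2 ≥ 0.535 ✓.

I_D ≈ 0.31 mA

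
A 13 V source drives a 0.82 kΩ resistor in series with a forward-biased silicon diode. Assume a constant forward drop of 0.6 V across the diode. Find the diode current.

I ≈ 15 mA

KVL around the loop: 13 = V_D + I·R = 0.6 + I × 0.82 kΩ.
So I = (13 − 0.6) / 0.82 kΩ = 12.4 / 0.82 = 15.1 mA.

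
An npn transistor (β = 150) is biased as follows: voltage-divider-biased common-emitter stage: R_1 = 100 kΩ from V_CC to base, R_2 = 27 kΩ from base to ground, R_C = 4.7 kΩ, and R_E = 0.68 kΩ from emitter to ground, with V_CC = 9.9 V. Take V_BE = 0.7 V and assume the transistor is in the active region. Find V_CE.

Thevenize the base divider: V_Th = V_CC·R_2/(R_1+R_2) = 9.9×27/127 = 2.1 V, R_Th = R_1‖R_2 = 21.3 kΩ.
Base-emitter loop: V_Th = I_B·R_Th + V_BE + (β+1)I_B·R_E, so I_B = (2.1 − 0.7) / (21.3 + 151×0.68) = 0.0113 mA.
I_C = β·I_B = 150×0.0113 = 1.7 mA, and I_E = (β+1)I_B = 1.71 mA.
V_CE = V_CC − I_C·R_C − I_E·R_E = 9.9 − 1.7×4.7 − 1.71×0.68 = 0.746 V.
V_CE = 0.746 V > 0.2 V confirms active-region operation.

V_CE ≈ 0.75 V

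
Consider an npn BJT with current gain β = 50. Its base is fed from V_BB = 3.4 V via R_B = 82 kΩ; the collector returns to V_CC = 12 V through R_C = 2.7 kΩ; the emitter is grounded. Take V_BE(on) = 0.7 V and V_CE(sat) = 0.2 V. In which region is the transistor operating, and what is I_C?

active; I_C ≈ 1.6 mA

Assume active. Base-emitter loop: I_B = (V_BB − V_BE)/R_B = (3.4 − 0.7)/82 = 0.0329 mA.
I_C = β·I_B = 50×0.0329 = 1.65 mA.
V_CE = V_CC − I_C·R_C = 12 − 1.65×2.7 = 7.55 V > V_CE(sat), so the active-region assumption holds.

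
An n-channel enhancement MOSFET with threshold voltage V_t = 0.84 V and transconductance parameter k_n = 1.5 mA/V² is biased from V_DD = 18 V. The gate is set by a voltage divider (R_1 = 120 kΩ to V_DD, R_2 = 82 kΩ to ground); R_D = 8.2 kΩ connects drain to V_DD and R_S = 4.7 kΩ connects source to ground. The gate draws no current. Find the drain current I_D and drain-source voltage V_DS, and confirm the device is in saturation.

I_D ≈ 1.1 mA, V_DS ≈ 3.6 V

V_G = V_DD·R_2/(R_1+R_2) = 18×82/202 = 7.31 V.
Assume saturation: I_D = (k_n/2)(V_GS − V_t)² with V_GS = V_G − I_D·R_S = 7.31 − 4.7·I_D.
Substituting gives 16.6·I_D² − 46.6·I_D + 31.4 = 0, with roots I_D = 1.12 or 1.7 mA.
The root I_D = 1.7 mA gives V_GS = -0.664 V ≤ V_t, so take I_D = 1.12 mA.
Then V_GS = 2.06 V and V_DS = V_DD − I_D(R_D+R_S) = 18 − 1.12×12.9 = 3.6 V.
Saturation requires V_DS ≥ V_GS − V_t = 1.22 V; 3.6 ≥ 1.22 ✓.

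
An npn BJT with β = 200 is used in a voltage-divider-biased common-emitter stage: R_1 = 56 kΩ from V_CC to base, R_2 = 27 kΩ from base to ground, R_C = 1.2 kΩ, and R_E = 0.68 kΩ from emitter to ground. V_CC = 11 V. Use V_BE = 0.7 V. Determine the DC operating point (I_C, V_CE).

Thevenize the base divider: V_Th = V_CC·R_2/(R_1+R_2) = 11×27/83 = 3.58 V, R_Th = R_1‖R_2 = 18.2 kΩ.
Base-emitter loop: V_Th = I_B·R_Th + V_BE + (β+1)I_B·R_E, so I_B = (3.58 − 0.7) / (18.2 + 201×0.68) = 0.0186 mA.
I_C = β·I_B = 200×0.0186 = 3.72 mA, and I_E = (β+1)I_B = 3.74 mA.
V_CE = V_CC − I_C·R_C − I_E·R_E = 11 − 3.72×1.2 − 3.74×0.68 = 4 V.
V_CE = 4 V > 0.2 V confirms active-region operation.

I_C ≈ 3.7 mA, V_CE ≈ 4 V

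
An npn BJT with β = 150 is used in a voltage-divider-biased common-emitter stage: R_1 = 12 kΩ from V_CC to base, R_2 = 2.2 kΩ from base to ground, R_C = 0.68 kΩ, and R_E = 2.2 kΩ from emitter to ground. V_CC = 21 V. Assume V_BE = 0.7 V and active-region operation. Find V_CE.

V_CE ≈ 18 V

Thevenize the base divider: V_Th = V_CC·R_2/(R_1+R_2) = 21×2.2/14.2 = 3.25 V, R_Th = R_1‖R_2 = 1.86 kΩ.
Base-emitter loop: V_Th = I_B·R_Th + V_BE + (β+1)I_B·R_E, so I_B = (3.25 − 0.7) / (1.86 + 151×2.2) = 0.00764 mA.
I_C = β·I_B = 150×0.00764 = 1.15 mA, and I_E = (β+1)I_B = 1.15 mA.
V_CE = V_CC − I_C·R_C − I_E·R_E = 21 − 1.15×0.68 − 1.15×2.2 = 17.7 V.
V_CE = 17.7 V > 0.2 V confirms active-region operation.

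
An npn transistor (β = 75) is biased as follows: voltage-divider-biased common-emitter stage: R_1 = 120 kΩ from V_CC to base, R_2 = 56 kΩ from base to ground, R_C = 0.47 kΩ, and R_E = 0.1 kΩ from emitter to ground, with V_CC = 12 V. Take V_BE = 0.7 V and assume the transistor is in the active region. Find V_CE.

Thevenize the base divider: V_Th = V_CC·R_2/(R_1+R_2) = 12×56/176 = 3.82 V, R_Th = R_1‖R_2 = 38.2 kΩ.
Base-emitter loop: V_Th = I_B·R_Th + V_BE + (β+1)I_B·R_E, so I_B = (3.82 − 0.7) / (38.2 + 76×0.1) = 0.0681 mA.
I_C = β·I_B = 75×0.0681 = 5.11 mA, and I_E = (β+1)I_B = 5.18 mA.
V_CE = V_CC − I_C·R_C − I_E·R_E = 12 − 5.11×0.47 − 5.18×0.1 = 9.08 V.
V_CE = 9.08 V > 0.2 V confirms active-region operation.

V_CE ≈ 9.1 V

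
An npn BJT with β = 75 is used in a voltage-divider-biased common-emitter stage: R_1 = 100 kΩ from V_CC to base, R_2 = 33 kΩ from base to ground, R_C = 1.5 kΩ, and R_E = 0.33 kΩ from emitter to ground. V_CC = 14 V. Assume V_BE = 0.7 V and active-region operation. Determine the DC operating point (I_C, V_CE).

I_C ≈ 4.2 mA, V_CE ≈ 6.4 V

Thevenize the base divider: V_Th = V_CC·R_2/(R_1+R_2) = 14×33/133 = 3.47 V, R_Th = R_1‖R_2 = 24.8 kΩ.
Base-emitter loop: V_Th = I_B·R_Th + V_BE + (β+1)I_B·R_E, so I_B = (3.47 − 0.7) / (24.8 + 76×0.33) = 0.0556 mA.
I_C = β·I_B = 75×0.0556 = 4.17 mA, and I_E = (β+1)I_B = 4.23 mA.
V_CE = V_CC − I_C·R_C − I_E·R_E = 14 − 4.17×1.5 − 4.23×0.33 = 6.35 V.
V_CE = 6.35 V > 0.2 V confirms active-region operation.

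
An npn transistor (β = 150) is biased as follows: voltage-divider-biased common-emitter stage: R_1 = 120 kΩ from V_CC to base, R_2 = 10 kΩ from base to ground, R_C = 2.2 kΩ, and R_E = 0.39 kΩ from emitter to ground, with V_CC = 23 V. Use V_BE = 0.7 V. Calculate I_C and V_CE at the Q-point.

I_C ≈ 2.4 mA, V_CE ≈ 17 V

Thevenize the base divider: V_Th = V_CC·R_2/(R_1+R_2) = 23×10/130 = 1.77 V, R_Th = R_1‖R_2 = 9.23 kΩ.
Base-emitter loop: V_Th = I_B·R_Th + V_BE + (β+1)I_B·R_E, so I_B = (1.77 − 0.7) / (9.23 + 151×0.39) = 0.0157 mA.
I_C = β·I_B = 150×0.0157 = 2.35 mA, and I_E = (β+1)I_B = 2.37 mA.
V_CE = V_CC − I_C·R_C − I_E·R_E = 23 − 2.35×2.2 − 2.37×0.39 = 16.9 V.
V_CE = 16.9 V > 0.2 V confirms active-region operation.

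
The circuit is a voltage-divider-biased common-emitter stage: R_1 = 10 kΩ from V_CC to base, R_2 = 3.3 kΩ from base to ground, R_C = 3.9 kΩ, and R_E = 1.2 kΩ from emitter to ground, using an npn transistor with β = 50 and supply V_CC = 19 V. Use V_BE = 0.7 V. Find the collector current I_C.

Thevenize the base divider: V_Th = V_CC·R_2/(R_1+R_2) = 19×3.3/13.3 = 4.71 V, R_Th = R_1‖R_2 = 2.48 kΩ.
Base-emitter loop: V_Th = I_B·R_Th + V_BE + (β+1)I_B·R_E, so I_B = (4.71 − 0.7) / (2.48 + 51×1.2) = 0.063 mA.
I_C = β·I_B = 50×0.063 = 3.15 mA, and I_E = (β+1)I_B = 3.21 mA.
V_CE = V_CC − I_C·R_C − I_E·R_E = 19 − 3.15×3.9 − 3.21×1.2 = 2.85 V.
V_CE = 2.85 V > 0.2 V confirms active-region operation.

I_C ≈ 3.2 mA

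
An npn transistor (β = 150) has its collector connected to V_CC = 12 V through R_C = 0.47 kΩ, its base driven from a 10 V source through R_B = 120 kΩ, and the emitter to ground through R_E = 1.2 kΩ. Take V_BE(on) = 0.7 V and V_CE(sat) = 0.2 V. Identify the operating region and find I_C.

Assume active. Base-emitter loop: I_B = (V_BB − V_BE)/(R_B + (β+1)R_E) = (10 − 0.7)/(120 + 151×1.2) = 0.0309 mA.
I_C = β·I_B = 150×0.0309 = 4.63 mA.
V_CE = V_CC − I_C·R_C − I_E·R_E = 12 − 4.63×0.47 − 4.66×1.2 = 4.23 V > V_CE(sat), so the active-region assumption holds.

active; I_C ≈ 4.6 mA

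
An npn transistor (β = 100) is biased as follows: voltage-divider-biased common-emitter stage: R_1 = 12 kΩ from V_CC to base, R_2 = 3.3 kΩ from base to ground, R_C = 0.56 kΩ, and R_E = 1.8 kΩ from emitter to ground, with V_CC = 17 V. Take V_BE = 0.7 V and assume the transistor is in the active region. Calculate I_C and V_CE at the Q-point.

Thevenize the base divider: V_Th = V_CC·R_2/(R_1+R_2) = 17×3.3/15.3 = 3.67 V, R_Th = R_1‖R_2 = 2.59 kΩ.
Base-emitter loop: V_Th = I_B·R_Th + V_BE + (β+1)I_B·R_E, so I_B = (3.67 − 0.7) / (2.59 + 101×1.8) = 0.0161 mA.
I_C = β·I_B = 100×0.0161 = 1.61 mA, and I_E = (β+1)I_B = 1.63 mA.
V_CE = V_CC − I_C·R_C − I_E·R_E = 17 − 1.61×0.56 − 1.63×1.8 = 13.2 V.
V_CE = 13.2 V > 0.2 V confirms active-region operation.

I_C ≈ 1.6 mA, V_CE ≈ 13 V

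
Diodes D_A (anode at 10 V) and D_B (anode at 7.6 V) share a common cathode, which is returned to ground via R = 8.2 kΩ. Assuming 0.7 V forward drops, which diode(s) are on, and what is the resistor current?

Only D_A conducts; I_R ≈ 1.1 mA

Assume both conduct. Then node N would need to be at both 10−0.7 = 9.3 V and 7.6−0.7 = 6.9 V, which is impossible.
Assume only D_A conducts: V_N = 10 − 0.7 = 9.3 V, so I_R = 9.3/8.2 = 1.13 mA.
Check D_B: its anode-to-cathode voltage is 7.6 − 9.3 = -1.7 V < 0.7 V, so it is off. The assumption is consistent.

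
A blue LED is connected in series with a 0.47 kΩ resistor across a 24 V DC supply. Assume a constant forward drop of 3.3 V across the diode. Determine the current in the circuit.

I ≈ 44 mA

KVL around the loop: 24 = V_D + I·R = 3.3 + I × 0.47 kΩ.
So I = (24 − 3.3) / 0.47 kΩ = 20.7 / 0.47 = 44 mA.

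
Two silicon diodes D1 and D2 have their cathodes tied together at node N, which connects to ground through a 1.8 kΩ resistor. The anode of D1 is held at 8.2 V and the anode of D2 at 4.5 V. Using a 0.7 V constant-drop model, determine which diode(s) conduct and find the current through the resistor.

Assume both conduct. Then node N would need to be at both 8.2−0.7 = 7.5 V and 4.5−0.7 = 3.8 V, which is impossible.
Assume only D1 conducts: V_N = 8.2 − 0.7 = 7.5 V, so I_R = 7.5/1.8 = 4.17 mA.
Check D2: its anode-to-cathode voltage is 4.5 − 7.5 = -3 V < 0.7 V, so it is off. The assumption is consistent.

Only D1 conducts; I_R ≈ 4.2 mA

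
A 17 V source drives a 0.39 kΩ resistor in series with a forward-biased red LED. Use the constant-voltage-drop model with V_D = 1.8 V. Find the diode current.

KVL around the loop: 17 = V_D + I·R = 1.8 + I × 0.39 kΩ.
So I = (17 − 1.8) / 0.39 kΩ = 15.2 / 0.39 = 39 mA.

I ≈ 39 mA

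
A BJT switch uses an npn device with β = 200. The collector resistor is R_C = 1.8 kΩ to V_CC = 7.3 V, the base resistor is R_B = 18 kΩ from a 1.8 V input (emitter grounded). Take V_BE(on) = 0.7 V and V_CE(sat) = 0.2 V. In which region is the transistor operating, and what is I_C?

Assume active: I_B = (1.8 − 0.7)/18 = 0.0611 mA, giving I_C = β·I_B = 12.2 mA.
But then V_CE = 7.3 − 12.2×1.8 = -14.7 V < V_CE(sat) = 0.2 V — impossible in the active region.
So the transistor is saturated. With V_CE = 0.2 V, I_C = (V_CC − 0.2)/R_C = 7.1/1.8 = 3.94 mA.
Check: β·I_B = 12.2 mA > I_C = 3.94 mA, confirming saturation.

saturation; I_C ≈ 3.9 mA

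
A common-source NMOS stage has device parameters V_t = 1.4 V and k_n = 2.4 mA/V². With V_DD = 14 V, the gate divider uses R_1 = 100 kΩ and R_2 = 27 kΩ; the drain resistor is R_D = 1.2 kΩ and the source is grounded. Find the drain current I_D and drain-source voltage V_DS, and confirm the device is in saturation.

I_D ≈ 3 mA, V_DS ≈ 10 V

V_G = V_DD·R_2/(R_1+R_2) = 14×27/127 = 2.98 V. With the source grounded, V_GS = V_G = 2.98 V.
Assume saturation: I_D = (k_n/2)(V_GS − V_t)² = (2.4/2)×(2.98 − 1.4)² = 1.2×1.58² = 2.98 mA.
V_DS = V_DD − I_D·R_D = 14 − 2.98×1.2 = 10.4 V.
Saturation requires V_DS ≥ V_GS − V_t = 1.58 V; 10.4 ≥ 1.58 ✓.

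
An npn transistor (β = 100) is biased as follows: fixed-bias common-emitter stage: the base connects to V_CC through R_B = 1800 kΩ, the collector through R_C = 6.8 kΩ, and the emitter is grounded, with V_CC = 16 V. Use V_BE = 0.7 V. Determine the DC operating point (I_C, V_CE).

Base loop: V_CC = I_B·R_B + V_BE, so I_B = (16 − 0.7)/1800 kΩ = 0.0085 mA.
In the active region I_C = β·I_B = 100 × 0.0085 = 0.85 mA.
Collector loop: V_CE = V_CC − I_C·R_C = 16 − 0.85×6.8 = 10.2 V.
Since V_CE = 10.2 V > V_CE(sat) ≈ 0.2 V, the transistor is in the active region as assumed.

I_C ≈ 0.85 mA, V_CE ≈ 10 V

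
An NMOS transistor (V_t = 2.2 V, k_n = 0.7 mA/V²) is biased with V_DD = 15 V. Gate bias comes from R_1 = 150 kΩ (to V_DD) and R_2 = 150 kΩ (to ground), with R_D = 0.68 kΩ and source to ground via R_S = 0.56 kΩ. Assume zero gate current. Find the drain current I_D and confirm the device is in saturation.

I_D ≈ 3.7 mA

V_G = V_DD·R_2/(R_1+R_2) = 15×150/300 = 7.5 V.
Assume saturation: I_D = (k_n/2)(V_GS − V_t)² with V_GS = V_G − I_D·R_S = 7.5 − 0.56·I_D.
Substituting gives 0.11·I_D² − 3.08·I_D + 9.83 = 0, with roots I_D = 3.68 or 24.4 mA.
The root I_D = 24.4 mA gives V_GS = -6.14 V ≤ V_t, so take I_D = 3.68 mA.
Then V_GS = 5.44 V and V_DS = V_DD − I_D(R_D+R_S) = 15 − 3.68×1.24 = 10.4 V.
Saturation requires V_DS ≥ V_GS − V_t = 3.24 V; 10.4 ≥ 3.24 ✓.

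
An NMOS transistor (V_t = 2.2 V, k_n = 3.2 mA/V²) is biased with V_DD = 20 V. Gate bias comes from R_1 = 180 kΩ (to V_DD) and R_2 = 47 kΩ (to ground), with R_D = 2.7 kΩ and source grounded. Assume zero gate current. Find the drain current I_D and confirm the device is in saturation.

I_D ≈ 6 mA

V_G = V_DD·R_2/(R_1+R_2) = 20×47/227 = 4.14 V. With the source grounded, V_GS = V_G = 4.14 V.
Assume saturation: I_D = (k_n/2)(V_GS − V_t)² = (3.2/2)×(4.14 − 2.2)² = 1.6×1.94² = 6.03 mA.
V_DS = V_DD − I_D·R_D = 20 − 6.03×2.7 = 3.72 V.
Saturation requires V_DS ≥ V_GS − V_t = 1.94 V; 3.72 ≥ 1.94 ✓.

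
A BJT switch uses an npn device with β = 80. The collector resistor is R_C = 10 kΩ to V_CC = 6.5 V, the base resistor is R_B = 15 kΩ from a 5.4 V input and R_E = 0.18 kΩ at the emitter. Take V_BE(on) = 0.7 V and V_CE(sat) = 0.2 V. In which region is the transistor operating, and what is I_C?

Assume active: I_B = (5.4 − 0.7)/(15 + 81×0.18) = 0.159 mA, I_C = β·I_B = 12.7 mA.
Then V_CE = 6.5 − 12.7×10 − 12.9×0.18 = -123 V < 0.2 V — the active assumption fails.
Re-solve with V_CE = 0.2 V. KCL at the emitter: V_E/R_E = (V_BB−0.7−V_E)/R_B + (V_CC−0.2−V_E)/R_C, giving V_E = 0.165 V.
I_C = (V_CC − 0.2 − V_E)/R_C = (6.3 − 0.165)/10 = 0.614 mA.
Check: I_B = (4.7 − 0.165)/15 = 0.302 mA, and β·I_B = 24.2 mA > I_C, confirming saturation.

saturation; I_C ≈ 0.61 mA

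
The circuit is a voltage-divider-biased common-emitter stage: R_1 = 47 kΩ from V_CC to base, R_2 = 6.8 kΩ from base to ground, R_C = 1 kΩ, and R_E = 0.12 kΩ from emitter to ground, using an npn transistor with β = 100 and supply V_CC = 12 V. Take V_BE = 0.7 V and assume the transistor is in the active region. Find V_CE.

V_CE ≈ 6.9 V

Thevenize the base divider: V_Th = V_CC·R_2/(R_1+R_2) = 12×6.8/53.8 = 1.52 V, R_Th = R_1‖R_2 = 5.94 kΩ.
Base-emitter loop: V_Th = I_B·R_Th + V_BE + (β+1)I_B·R_E, so I_B = (1.52 − 0.7) / (5.94 + 101×0.12) = 0.0452 mA.
I_C = β·I_B = 100×0.0452 = 4.52 mA, and I_E = (β+1)I_B = 4.57 mA.
V_CE = V_CC − I_C·R_C − I_E·R_E = 12 − 4.52×1 − 4.57×0.12 = 6.93 V.
V_CE = 6.93 V > 0.2 V confirms active-region operation.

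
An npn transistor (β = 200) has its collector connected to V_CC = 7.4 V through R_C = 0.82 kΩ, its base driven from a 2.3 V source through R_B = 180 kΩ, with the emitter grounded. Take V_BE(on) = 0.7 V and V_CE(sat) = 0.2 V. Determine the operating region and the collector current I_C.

active; I_C ≈ 1.8 mA

Assume active. Base-emitter loop: I_B = (V_BB − V_BE)/R_B = (2.3 − 0.7)/180 = 0.00889 mA.
I_C = β·I_B = 200×0.00889 = 1.78 mA.
V_CE = V_CC − I_C·R_C = 7.4 − 1.78×0.82 = 5.94 V > V_CE(sat), so the active-region assumption holds.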